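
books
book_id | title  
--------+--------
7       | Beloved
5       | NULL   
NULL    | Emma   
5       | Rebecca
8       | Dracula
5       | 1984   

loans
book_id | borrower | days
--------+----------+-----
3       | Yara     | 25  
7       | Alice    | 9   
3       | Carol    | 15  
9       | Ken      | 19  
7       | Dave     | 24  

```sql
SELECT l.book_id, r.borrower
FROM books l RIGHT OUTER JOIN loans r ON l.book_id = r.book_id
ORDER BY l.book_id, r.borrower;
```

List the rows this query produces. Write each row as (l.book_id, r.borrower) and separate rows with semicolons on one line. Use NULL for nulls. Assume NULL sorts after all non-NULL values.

RIGHT JOIN keeps every row from `loans`; unmatched rows get NULL for `books`'s columns.
Matching on l.book_id = r.book_id. A NULL in a compared column never satisfies the condition.
- l row (book_id=7): matches 2 r row(s) → 2 output row(s).
- l row (book_id=5): no match.
- l row (book_id=NULL): no match.
- l row (book_id=5): no match.
- l row (book_id=8): no match.
- l row (book_id=5): no match.
- plus 3 unmatched r row(s), each kept with NULL l columns.
After projecting and ordering:
l.book_id | r.borrower
7 | Alice
7 | Dave
NULL | Carol
NULL | Ken
NULL | Yara

(7, Alice); (7, Dave); (NULL, Carol); (NULL, Ken); (NULL, Yara)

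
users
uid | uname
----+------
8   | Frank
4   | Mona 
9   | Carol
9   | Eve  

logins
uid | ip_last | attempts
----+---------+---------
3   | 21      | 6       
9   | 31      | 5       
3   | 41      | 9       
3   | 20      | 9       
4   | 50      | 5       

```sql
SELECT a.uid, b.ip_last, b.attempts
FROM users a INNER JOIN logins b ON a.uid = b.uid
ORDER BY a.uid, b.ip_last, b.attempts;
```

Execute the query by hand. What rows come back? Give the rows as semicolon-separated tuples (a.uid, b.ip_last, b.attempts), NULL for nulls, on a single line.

(4, 50, 5); (9, 31, 5); (9, 31, 5)

INNER JOIN keeps only pairs where the ON condition holds.
Matching on a.uid = b.uid.
Matched pairs: 3.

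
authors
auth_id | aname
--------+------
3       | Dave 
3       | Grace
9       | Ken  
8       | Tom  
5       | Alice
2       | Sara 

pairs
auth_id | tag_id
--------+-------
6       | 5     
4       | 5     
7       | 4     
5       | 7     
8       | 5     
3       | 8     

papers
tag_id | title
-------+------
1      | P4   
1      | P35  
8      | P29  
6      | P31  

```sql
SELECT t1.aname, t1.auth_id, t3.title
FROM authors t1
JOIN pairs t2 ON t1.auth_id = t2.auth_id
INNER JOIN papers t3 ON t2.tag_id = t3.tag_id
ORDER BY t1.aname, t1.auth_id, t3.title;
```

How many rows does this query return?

Joins associate left-to-right: authors INNER JOIN pairs on auth_id gives 4 intermediate row(s).
Then INNER JOIN `papers t3` on tag_id: keep only rows whose t2.tag_id appears in t3.
Result: 2 row(s).

2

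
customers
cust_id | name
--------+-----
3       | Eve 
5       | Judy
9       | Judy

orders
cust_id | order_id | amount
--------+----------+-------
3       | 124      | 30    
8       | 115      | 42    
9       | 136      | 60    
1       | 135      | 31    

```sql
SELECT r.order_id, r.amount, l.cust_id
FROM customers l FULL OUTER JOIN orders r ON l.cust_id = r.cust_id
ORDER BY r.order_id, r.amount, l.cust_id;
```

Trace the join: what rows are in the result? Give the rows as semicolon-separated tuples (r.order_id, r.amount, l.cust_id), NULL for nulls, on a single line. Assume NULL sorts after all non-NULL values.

(115, 42, NULL); (124, 30, 3); (135, 31, NULL); (136, 60, 9); (NULL, NULL, 5)

FULL OUTER JOIN keeps every row from both sides; unmatched rows get NULL for the other side's columns.
Matching on l.cust_id = r.cust_id.
- l[0] cust_id=3 → 1 match(es) in r → 1 row(s).
- l[1] cust_id=5 → no match; kept with NULLs on the r side.
- l[2] cust_id=9 → 1 match(es) in r → 1 row(s).
- 2 row(s) from r found no l partner → padded with NULL.
After projecting and ordering:
r.order_id | r.amount | l.cust_id
115 | 42 | NULL
124 | 30 | 3
135 | 31 | NULL
136 | 60 | 9
NULL | NULL | 5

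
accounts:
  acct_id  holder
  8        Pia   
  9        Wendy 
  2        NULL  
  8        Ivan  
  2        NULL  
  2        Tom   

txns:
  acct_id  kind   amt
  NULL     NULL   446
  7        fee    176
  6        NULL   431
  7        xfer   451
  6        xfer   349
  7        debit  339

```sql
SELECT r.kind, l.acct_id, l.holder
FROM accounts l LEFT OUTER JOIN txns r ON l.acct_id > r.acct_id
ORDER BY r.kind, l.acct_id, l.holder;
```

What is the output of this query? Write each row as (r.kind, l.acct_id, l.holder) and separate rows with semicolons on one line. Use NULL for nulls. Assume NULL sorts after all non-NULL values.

(debit, 8, Ivan); (debit, 8, Pia); (debit, 9, Wendy); (fee, 8, Ivan); (fee, 8, Pia); (fee, 9, Wendy); (xfer, 8, Ivan); (xfer, 8, Ivan); (xfer, 8, Pia); (xfer, 8, Pia); (xfer, 9, Wendy); (xfer, 9, Wendy); (NULL, 2, Tom); (NULL, 2, NULL); (NULL, 2, NULL); (NULL, 8, Ivan); (NULL, 8, Pia); (NULL, 9, Wendy)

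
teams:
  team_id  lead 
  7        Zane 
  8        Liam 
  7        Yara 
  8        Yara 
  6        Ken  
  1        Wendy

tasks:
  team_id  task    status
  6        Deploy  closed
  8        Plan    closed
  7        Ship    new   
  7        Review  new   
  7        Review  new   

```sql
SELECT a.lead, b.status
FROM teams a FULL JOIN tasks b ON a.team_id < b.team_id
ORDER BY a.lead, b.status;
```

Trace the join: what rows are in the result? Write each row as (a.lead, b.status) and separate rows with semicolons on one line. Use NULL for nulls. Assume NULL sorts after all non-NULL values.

FULL OUTER JOIN keeps every row from both sides; unmatched rows get NULL for the other side's columns.
Matching on a.team_id < b.team_id.
- team_id=7: 1 matching b row(s), so 1 row(s) emitted.
- team_id=8: no b row matches, row kept with b columns NULL.
- team_id=7: 1 matching b row(s), so 1 row(s) emitted.
- team_id=8: no b row matches, row kept with b columns NULL.
- team_id=6: 4 matching b row(s), so 4 row(s) emitted.
- team_id=1: 5 matching b row(s), so 5 row(s) emitted.

(Ken, closed); (Ken, new); (Ken, new); (Ken, new); (Liam, NULL); (Wendy, closed); (Wendy, closed); (Wendy, new); (Wendy, new); (Wendy, new); (Yara, closed); (Yara, NULL); (Zane, closed)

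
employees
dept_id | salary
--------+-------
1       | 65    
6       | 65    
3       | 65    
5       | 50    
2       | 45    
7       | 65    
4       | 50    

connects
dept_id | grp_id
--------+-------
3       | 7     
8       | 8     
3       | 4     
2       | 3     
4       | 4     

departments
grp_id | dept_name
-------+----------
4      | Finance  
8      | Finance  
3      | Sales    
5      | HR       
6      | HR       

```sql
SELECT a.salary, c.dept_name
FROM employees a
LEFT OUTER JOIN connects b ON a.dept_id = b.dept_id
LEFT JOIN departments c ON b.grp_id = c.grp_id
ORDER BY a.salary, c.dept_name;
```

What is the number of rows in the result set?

8

Joins associate left-to-right: employees LEFT JOIN connects on dept_id gives 8 intermediate row(s).
Then LEFT JOIN `departments c` on grp_id: each of those 8 rows is kept; rows whose b.grp_id has no match in c get NULL for c's columns.
Result: 8 row(s).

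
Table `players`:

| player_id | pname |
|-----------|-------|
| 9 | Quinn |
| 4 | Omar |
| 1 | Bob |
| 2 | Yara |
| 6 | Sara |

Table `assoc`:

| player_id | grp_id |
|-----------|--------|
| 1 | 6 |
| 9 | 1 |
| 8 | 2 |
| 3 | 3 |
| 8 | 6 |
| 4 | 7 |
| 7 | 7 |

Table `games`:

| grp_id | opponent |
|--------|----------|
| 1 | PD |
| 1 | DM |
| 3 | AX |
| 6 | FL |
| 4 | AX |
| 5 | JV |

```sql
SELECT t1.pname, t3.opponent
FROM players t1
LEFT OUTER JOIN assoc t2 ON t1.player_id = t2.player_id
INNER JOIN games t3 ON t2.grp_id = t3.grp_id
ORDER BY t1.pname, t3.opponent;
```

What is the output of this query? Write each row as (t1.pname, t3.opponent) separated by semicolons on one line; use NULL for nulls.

(Bob, FL); (Quinn, DM); (Quinn, PD)

Evaluate left to right. First `players t1 LEFT JOIN assoc t2` on player_id: 5 row(s).
Then INNER JOIN `games t3` on grp_id: keep only rows whose t2.grp_id appears in t3.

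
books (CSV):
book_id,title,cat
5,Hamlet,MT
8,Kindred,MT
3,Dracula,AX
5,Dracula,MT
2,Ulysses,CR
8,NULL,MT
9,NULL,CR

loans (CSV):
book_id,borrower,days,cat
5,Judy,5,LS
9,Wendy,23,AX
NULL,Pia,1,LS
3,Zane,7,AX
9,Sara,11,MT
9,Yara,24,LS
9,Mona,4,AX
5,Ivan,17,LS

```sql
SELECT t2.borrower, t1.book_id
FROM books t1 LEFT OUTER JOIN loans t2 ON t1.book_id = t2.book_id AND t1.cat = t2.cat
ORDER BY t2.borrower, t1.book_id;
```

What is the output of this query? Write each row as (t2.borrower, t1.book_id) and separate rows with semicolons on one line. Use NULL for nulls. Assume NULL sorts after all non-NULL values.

(Zane, 3); (NULL, 2); (NULL, 5); (NULL, 5); (NULL, 8); (NULL, 8); (NULL, 9)

LEFT JOIN keeps every row from `books`; unmatched rows get NULL for `loans`'s columns.
Matching on t1.book_id = t2.book_id AND t1.cat = t2.cat. A NULL in a compared column never satisfies the condition.
Matched pairs: 1; unmatched t1 rows kept: 6.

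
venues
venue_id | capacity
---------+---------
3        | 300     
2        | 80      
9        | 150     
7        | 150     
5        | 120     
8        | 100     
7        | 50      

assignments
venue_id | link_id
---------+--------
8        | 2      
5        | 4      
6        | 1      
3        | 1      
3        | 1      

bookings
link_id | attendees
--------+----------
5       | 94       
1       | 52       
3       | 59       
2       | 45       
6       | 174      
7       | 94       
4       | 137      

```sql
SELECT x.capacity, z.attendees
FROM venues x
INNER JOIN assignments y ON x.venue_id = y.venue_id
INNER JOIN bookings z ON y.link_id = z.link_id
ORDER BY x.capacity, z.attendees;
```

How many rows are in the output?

4

Step 1 — x INNER JOIN y on venue_id → 4 row(s).
Then INNER JOIN `bookings z` on link_id: keep only rows whose y.link_id appears in z.
Result: 4 row(s).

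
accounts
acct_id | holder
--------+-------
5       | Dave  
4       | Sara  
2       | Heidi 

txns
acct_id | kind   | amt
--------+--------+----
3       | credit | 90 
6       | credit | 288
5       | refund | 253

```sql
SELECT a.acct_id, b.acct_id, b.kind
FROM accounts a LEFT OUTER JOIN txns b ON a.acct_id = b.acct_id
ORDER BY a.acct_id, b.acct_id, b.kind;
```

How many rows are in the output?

LEFT JOIN keeps every row from `accounts`; unmatched rows get NULL for `txns`'s columns.
Matching on a.acct_id = b.acct_id.
- a row (acct_id=5): matches 1 b row(s) → 1 output row(s).
- a row (acct_id=4): no match → kept, b columns NULL.
- a row (acct_id=2): no match → kept, b columns NULL.
Total: 1 matched + 2 padded = 3 rows.

3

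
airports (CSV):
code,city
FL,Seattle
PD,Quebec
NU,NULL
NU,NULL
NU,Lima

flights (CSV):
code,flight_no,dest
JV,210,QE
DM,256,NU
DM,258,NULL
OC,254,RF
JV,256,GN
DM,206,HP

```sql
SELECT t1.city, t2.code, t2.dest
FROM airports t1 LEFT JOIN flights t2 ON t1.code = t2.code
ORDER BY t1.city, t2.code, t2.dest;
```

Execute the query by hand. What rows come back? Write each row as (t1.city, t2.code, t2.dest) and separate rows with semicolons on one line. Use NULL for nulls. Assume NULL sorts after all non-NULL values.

(Lima, NULL, NULL); (Quebec, NULL, NULL); (Seattle, NULL, NULL); (NULL, NULL, NULL); (NULL, NULL, NULL)

LEFT JOIN keeps every row from `airports`; unmatched rows get NULL for `flights`'s columns.
Matching on t1.code = t2.code.
Matched pairs: 0; unmatched t1 rows kept: 5.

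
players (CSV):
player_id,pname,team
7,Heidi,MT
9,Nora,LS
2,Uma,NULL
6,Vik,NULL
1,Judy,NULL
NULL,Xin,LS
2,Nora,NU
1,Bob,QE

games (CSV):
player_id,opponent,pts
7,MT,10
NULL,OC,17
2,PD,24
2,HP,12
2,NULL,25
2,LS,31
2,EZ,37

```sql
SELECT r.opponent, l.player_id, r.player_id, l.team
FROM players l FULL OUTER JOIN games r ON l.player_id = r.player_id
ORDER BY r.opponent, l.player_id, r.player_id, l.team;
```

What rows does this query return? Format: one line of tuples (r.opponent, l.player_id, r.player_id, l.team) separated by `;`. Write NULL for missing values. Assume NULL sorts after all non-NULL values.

FULL OUTER JOIN keeps every row from both sides; unmatched rows get NULL for the other side's columns.
Matching on l.player_id = r.player_id. A NULL in a compared column never satisfies the condition.
- player_id=7: 1 matching r row(s), so 1 row(s) emitted.
- player_id=9: no r row matches, row kept with r columns NULL.
- player_id=2: 5 matching r row(s), so 5 row(s) emitted.
- player_id=6: no r row matches, row kept with r columns NULL.
- player_id=1: no r row matches, row kept with r columns NULL.
- player_id=NULL: no r row matches, row kept with r columns NULL.
- player_id=2: 5 matching r row(s), so 5 row(s) emitted.
- player_id=1: no r row matches, row kept with r columns NULL.
- 1 row(s) from r found no l partner → padded with NULL.

(EZ, 2, 2, NU); (EZ, 2, 2, NULL); (HP, 2, 2, NU); (HP, 2, 2, NULL); (LS, 2, 2, NU); (LS, 2, 2, NULL); (MT, 7, 7, MT); (OC, NULL, NULL, NULL); (PD, 2, 2, NU); (PD, 2, 2, NULL); (NULL, 1, NULL, QE); (NULL, 1, NULL, NULL); (NULL, 2, 2, NU); (NULL, 2, 2, NULL); (NULL, 6, NULL, NULL); (NULL, 9, NULL, LS); (NULL, NULL, NULL, LS)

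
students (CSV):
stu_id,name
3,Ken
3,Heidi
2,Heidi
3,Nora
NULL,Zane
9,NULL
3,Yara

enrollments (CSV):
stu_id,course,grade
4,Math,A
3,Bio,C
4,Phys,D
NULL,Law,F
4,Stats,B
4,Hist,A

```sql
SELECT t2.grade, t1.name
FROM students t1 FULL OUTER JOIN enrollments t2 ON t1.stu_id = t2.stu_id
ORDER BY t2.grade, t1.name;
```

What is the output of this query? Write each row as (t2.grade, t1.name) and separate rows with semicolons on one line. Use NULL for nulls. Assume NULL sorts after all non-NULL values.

FULL OUTER JOIN keeps every row from both sides; unmatched rows get NULL for the other side's columns.
Matching on t1.stu_id = t2.stu_id. A NULL in a compared column never satisfies the condition.
- t1[0] stu_id=3 → 1 match(es) in t2 → 1 row(s).
- t1[1] stu_id=3 → 1 match(es) in t2 → 1 row(s).
- t1[2] stu_id=2 → no match; kept with NULLs on the t2 side.
- t1[3] stu_id=3 → 1 match(es) in t2 → 1 row(s).
- t1[4] stu_id=NULL → no match; kept with NULLs on the t2 side.
- t1[5] stu_id=9 → no match; kept with NULLs on the t2 side.
- t1[6] stu_id=3 → 1 match(es) in t2 → 1 row(s).
- 5 row(s) from t2 found no t1 partner → padded with NULL.

(A, NULL); (A, NULL); (B, NULL); (C, Heidi); (C, Ken); (C, Nora); (C, Yara); (D, NULL); (F, NULL); (NULL, Heidi); (NULL, Zane); (NULL, NULL)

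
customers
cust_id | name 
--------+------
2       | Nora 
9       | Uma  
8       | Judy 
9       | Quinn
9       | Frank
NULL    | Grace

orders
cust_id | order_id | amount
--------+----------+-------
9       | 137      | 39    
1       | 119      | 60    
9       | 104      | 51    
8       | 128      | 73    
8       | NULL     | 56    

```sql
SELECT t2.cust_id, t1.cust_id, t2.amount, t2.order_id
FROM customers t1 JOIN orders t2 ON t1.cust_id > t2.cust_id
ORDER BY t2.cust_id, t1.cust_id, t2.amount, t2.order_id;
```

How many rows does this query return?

11

INNER JOIN keeps only pairs where the ON condition holds.
Matching on t1.cust_id > t2.cust_id. A NULL in a compared column never satisfies the condition.
- t1[0] cust_id=2 → 1 match(es) in t2 → 1 row(s).
- t1[1] cust_id=9 → 3 match(es) in t2 → 3 row(s).
- t1[2] cust_id=8 → 1 match(es) in t2 → 1 row(s).
- t1[3] cust_id=9 → 3 match(es) in t2 → 3 row(s).
- t1[4] cust_id=9 → 3 match(es) in t2 → 3 row(s).
- t1[5] cust_id=NULL → no match; dropped.
Total: 11 rows.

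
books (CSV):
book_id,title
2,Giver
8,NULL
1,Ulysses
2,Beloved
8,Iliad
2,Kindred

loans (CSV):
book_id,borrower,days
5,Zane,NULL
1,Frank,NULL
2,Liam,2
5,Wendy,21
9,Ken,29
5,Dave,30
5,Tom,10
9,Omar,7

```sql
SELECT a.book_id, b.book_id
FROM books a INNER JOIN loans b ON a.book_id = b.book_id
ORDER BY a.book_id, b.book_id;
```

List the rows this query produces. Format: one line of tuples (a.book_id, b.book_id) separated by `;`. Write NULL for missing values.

INNER JOIN keeps only pairs where the ON condition holds.
Matching on a.book_id = b.book_id.
Matched pairs: 4.

(1, 1); (2, 2); (2, 2); (2, 2)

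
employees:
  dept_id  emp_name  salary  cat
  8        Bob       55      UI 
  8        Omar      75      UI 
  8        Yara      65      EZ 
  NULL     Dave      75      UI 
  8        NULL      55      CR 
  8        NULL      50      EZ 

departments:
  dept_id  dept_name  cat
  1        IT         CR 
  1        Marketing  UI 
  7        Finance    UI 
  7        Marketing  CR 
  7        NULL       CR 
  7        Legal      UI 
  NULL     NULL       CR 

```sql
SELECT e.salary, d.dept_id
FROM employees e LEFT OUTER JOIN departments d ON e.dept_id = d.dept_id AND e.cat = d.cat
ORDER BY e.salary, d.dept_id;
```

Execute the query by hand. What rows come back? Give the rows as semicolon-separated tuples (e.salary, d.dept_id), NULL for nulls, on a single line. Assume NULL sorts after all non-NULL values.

(50, NULL); (55, NULL); (55, NULL); (65, NULL); (75, NULL); (75, NULL)

LEFT JOIN keeps every row from `employees`; unmatched rows get NULL for `departments`'s columns.
Matching on e.dept_id = d.dept_id AND e.cat = d.cat. A NULL in a compared column never satisfies the condition.
Matched pairs: 0; unmatched e rows kept: 6.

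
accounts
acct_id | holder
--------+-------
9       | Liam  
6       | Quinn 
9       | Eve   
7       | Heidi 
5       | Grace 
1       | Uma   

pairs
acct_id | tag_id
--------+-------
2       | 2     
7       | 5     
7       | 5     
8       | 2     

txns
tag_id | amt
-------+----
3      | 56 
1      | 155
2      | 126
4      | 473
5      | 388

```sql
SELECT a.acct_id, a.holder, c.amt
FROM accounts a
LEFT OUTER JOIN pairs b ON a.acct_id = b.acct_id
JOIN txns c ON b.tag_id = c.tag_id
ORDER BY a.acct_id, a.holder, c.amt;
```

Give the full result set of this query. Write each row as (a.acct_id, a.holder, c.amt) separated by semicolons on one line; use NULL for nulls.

(7, Heidi, 388); (7, Heidi, 388)

Step 1 — a LEFT JOIN b on acct_id → 7 row(s).
Then INNER JOIN `txns c` on tag_id: keep only rows whose b.tag_id appears in c.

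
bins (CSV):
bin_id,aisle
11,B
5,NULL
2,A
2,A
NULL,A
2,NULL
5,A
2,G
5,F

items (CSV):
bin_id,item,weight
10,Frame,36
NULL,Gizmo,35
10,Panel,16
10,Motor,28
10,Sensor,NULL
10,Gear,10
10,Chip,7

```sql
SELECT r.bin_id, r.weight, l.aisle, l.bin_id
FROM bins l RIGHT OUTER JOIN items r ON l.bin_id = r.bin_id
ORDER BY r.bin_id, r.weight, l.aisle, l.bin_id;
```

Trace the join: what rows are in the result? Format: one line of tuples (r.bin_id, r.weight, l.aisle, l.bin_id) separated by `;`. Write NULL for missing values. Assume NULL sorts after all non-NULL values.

(10, 7, NULL, NULL); (10, 10, NULL, NULL); (10, 16, NULL, NULL); (10, 28, NULL, NULL); (10, 36, NULL, NULL); (10, NULL, NULL, NULL); (NULL, 35, NULL, NULL)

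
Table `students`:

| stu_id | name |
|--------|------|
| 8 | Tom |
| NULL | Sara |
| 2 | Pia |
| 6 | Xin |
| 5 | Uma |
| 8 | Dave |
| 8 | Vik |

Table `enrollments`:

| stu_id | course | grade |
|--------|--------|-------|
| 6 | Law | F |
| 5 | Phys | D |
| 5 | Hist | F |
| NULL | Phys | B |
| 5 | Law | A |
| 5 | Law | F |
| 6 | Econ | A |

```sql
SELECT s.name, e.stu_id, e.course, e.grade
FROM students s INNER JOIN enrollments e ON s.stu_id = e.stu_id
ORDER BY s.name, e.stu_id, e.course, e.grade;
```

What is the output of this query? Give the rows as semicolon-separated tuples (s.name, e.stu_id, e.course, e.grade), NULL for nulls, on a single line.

(Uma, 5, Hist, F); (Uma, 5, Law, A); (Uma, 5, Law, F); (Uma, 5, Phys, D); (Xin, 6, Econ, A); (Xin, 6, Law, F)

INNER JOIN keeps only pairs where the ON condition holds.
Matching on s.stu_id = e.stu_id. A NULL in a compared column never satisfies the condition.
Matched pairs: 6.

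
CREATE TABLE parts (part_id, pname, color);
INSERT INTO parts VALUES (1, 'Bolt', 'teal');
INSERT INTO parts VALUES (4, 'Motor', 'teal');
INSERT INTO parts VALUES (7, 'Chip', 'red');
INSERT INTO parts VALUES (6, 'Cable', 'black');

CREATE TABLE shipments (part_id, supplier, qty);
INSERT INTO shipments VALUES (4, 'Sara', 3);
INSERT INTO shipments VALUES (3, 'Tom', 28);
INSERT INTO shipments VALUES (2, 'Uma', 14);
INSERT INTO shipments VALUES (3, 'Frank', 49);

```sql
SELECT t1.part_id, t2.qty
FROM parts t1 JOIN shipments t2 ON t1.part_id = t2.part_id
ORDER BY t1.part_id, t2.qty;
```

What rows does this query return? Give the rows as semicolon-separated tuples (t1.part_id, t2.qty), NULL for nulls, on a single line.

INNER JOIN keeps only pairs where the ON condition holds.
Matching on t1.part_id = t2.part_id.
- t1[0] part_id=1 → no match; dropped.
- t1[1] part_id=4 → 1 match(es) in t2 → 1 row(s).
- t1[2] part_id=7 → no match; dropped.
- t1[3] part_id=6 → no match; dropped.
After projecting and ordering:
t1.part_id | t2.qty
4 | 3

(4, 3)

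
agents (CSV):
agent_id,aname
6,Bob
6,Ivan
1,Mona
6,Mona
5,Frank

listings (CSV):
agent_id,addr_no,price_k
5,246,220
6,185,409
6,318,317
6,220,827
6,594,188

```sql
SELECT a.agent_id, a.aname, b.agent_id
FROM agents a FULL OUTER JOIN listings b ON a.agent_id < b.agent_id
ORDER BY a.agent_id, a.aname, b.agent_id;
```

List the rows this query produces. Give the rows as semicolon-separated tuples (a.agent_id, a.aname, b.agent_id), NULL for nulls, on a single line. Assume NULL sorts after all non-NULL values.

FULL OUTER JOIN keeps every row from both sides; unmatched rows get NULL for the other side's columns.
Matching on a.agent_id < b.agent_id.
Matched pairs: 9; unmatched a rows kept: 3; unmatched b rows kept: 0.

(1, Mona, 5); (1, Mona, 6); (1, Mona, 6); (1, Mona, 6); (1, Mona, 6); (5, Frank, 6); (5, Frank, 6); (5, Frank, 6); (5, Frank, 6); (6, Bob, NULL); (6, Ivan, NULL); (6, Mona, NULL)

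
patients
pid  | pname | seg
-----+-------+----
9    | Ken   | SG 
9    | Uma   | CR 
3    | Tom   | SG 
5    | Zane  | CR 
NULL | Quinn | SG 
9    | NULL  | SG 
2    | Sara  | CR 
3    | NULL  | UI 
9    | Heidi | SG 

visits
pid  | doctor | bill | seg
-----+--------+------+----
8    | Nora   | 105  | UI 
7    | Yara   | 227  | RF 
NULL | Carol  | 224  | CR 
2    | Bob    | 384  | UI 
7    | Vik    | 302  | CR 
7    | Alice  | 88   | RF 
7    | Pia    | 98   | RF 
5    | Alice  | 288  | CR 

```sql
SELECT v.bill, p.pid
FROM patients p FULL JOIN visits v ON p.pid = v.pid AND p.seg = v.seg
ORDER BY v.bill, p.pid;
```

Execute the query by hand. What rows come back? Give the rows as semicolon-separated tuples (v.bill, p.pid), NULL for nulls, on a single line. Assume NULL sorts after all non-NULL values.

(88, NULL); (98, NULL); (105, NULL); (224, NULL); (227, NULL); (288, 5); (302, NULL); (384, NULL); (NULL, 2); (NULL, 3); (NULL, 3); (NULL, 9); (NULL, 9); (NULL, 9); (NULL, 9); (NULL, NULL)

FULL OUTER JOIN keeps every row from both sides; unmatched rows get NULL for the other side's columns.
Matching on p.pid = v.pid AND p.seg = v.seg. A NULL in a compared column never satisfies the condition.
- p[0] pid=9, seg=SG → no match; kept with NULLs on the v side.
- p[1] pid=9, seg=CR → no match; kept with NULLs on the v side.
- p[2] pid=3, seg=SG → no match; kept with NULLs on the v side.
- p[3] pid=5, seg=CR → 1 match(es) in v → 1 row(s).
- p[4] pid=NULL, seg=SG → no match; kept with NULLs on the v side.
- p[5] pid=9, seg=SG → no match; kept with NULLs on the v side.
- p[6] pid=2, seg=CR → no match; kept with NULLs on the v side.
- p[7] pid=3, seg=UI → no match; kept with NULLs on the v side.
- p[8] pid=9, seg=SG → no match; kept with NULLs on the v side.
- 7 row(s) from v found no p partner → padded with NULL.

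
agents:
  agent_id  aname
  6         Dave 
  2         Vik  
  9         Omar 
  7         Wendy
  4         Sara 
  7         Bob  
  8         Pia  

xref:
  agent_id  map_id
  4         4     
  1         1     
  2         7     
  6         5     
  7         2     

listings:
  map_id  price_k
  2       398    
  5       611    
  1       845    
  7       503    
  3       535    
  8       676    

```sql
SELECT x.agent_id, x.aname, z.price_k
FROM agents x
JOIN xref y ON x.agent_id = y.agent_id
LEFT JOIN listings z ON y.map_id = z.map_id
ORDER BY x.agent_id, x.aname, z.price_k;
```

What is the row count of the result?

5

Step 1 — x INNER JOIN y on agent_id → 5 row(s).
Then LEFT JOIN `listings z` on map_id: each of those 5 rows is kept; rows whose y.map_id has no match in z get NULL for z's columns.
Result: 5 row(s).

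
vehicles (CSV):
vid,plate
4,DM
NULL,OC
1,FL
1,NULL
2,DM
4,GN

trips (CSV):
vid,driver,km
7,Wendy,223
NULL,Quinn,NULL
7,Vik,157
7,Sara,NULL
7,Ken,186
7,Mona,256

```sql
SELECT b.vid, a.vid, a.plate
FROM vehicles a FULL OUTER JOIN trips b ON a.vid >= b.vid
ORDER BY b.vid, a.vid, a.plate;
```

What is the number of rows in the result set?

12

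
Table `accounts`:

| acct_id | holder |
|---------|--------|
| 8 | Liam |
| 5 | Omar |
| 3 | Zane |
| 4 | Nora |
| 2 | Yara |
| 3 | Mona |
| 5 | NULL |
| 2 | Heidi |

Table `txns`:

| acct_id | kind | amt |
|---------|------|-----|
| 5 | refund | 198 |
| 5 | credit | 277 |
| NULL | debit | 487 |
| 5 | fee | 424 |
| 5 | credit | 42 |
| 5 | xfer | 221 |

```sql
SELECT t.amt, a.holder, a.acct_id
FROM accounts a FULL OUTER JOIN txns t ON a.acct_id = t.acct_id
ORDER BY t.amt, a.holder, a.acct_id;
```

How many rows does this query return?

17

FULL OUTER JOIN keeps every row from both sides; unmatched rows get NULL for the other side's columns.
Matching on a.acct_id = t.acct_id. A NULL in a compared column never satisfies the condition.
Matched pairs: 10; unmatched a rows kept: 6; unmatched t rows kept: 1.
Total: 10 matched + 7 padded = 17 rows.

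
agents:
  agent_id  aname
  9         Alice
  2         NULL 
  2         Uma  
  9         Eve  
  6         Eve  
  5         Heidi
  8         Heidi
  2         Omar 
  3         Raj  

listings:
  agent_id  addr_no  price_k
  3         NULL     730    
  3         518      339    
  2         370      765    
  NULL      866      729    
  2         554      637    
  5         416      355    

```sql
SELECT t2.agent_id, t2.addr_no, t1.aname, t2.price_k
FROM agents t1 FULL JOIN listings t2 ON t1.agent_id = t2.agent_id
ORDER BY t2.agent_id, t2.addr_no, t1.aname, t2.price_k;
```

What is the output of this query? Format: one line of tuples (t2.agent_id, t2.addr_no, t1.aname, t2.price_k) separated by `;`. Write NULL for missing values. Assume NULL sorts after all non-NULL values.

FULL OUTER JOIN keeps every row from both sides; unmatched rows get NULL for the other side's columns.
Matching on t1.agent_id = t2.agent_id. A NULL in a compared column never satisfies the condition.
- agent_id=9: no t2 row matches, row kept with t2 columns NULL.
- agent_id=2: 2 matching t2 row(s), so 2 row(s) emitted.
- agent_id=2: 2 matching t2 row(s), so 2 row(s) emitted.
- agent_id=9: no t2 row matches, row kept with t2 columns NULL.
- agent_id=6: no t2 row matches, row kept with t2 columns NULL.
- agent_id=5: 1 matching t2 row(s), so 1 row(s) emitted.
- agent_id=8: no t2 row matches, row kept with t2 columns NULL.
- agent_id=2: 2 matching t2 row(s), so 2 row(s) emitted.
- agent_id=3: 2 matching t2 row(s), so 2 row(s) emitted.
- 1 t2 row(s) had no t1 match → kept, t1 columns NULL.

(2, 370, Omar, 765); (2, 370, Uma, 765); (2, 370, NULL, 765); (2, 554, Omar, 637); (2, 554, Uma, 637); (2, 554, NULL, 637); (3, 518, Raj, 339); (3, NULL, Raj, 730); (5, 416, Heidi, 355); (NULL, 866, NULL, 729); (NULL, NULL, Alice, NULL); (NULL, NULL, Eve, NULL); (NULL, NULL, Eve, NULL); (NULL, NULL, Heidi, NULL)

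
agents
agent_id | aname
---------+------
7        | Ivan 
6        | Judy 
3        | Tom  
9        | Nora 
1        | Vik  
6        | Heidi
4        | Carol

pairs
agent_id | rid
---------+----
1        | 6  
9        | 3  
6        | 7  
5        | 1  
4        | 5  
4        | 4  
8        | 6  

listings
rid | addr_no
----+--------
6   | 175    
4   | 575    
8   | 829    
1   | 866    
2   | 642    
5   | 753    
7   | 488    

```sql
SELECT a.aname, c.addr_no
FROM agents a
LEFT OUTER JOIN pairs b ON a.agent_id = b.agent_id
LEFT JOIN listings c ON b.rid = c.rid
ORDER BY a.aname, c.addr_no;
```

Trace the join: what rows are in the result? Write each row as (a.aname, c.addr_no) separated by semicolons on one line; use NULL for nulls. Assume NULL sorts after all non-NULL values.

(Carol, 575); (Carol, 753); (Heidi, 488); (Ivan, NULL); (Judy, 488); (Nora, NULL); (Tom, NULL); (Vik, 175)

Joins associate left-to-right: agents LEFT JOIN pairs on agent_id gives 8 intermediate row(s).
Then LEFT JOIN `listings c` on rid: each of those 8 rows is kept; rows whose b.rid has no match in c get NULL for c's columns.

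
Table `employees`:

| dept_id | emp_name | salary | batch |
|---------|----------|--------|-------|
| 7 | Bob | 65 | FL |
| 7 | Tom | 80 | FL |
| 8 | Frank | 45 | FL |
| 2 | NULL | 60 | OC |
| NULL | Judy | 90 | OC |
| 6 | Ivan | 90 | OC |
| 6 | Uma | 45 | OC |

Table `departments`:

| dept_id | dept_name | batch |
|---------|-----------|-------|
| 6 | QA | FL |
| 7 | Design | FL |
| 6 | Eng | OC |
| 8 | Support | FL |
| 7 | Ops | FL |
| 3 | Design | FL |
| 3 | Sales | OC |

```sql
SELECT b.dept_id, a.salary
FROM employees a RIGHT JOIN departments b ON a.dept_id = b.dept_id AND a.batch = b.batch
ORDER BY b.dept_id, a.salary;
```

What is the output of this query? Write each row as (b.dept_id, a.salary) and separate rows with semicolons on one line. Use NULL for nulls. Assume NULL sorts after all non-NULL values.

RIGHT JOIN keeps every row from `departments`; unmatched rows get NULL for `employees`'s columns.
Matching on a.dept_id = b.dept_id AND a.batch = b.batch. A NULL in a compared column never satisfies the condition.
Matched pairs: 7; unmatched b rows kept: 3.

(3, NULL); (3, NULL); (6, 45); (6, 90); (6, NULL); (7, 65); (7, 65); (7, 80); (7, 80); (8, 45)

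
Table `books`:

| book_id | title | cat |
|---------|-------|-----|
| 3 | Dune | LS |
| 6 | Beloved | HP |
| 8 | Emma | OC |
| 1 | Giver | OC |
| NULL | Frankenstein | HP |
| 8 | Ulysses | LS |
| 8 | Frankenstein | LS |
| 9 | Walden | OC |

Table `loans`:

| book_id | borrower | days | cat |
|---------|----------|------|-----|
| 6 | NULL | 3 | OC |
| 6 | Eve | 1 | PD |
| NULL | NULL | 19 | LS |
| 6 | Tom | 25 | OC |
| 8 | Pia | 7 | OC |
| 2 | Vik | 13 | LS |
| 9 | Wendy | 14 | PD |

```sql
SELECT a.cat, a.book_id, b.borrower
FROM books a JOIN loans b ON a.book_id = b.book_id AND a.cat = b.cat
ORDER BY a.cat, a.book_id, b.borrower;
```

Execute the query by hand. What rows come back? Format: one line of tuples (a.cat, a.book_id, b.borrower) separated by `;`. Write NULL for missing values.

INNER JOIN keeps only pairs where the ON condition holds.
Matching on a.book_id = b.book_id AND a.cat = b.cat. A NULL in a compared column never satisfies the condition.
Matched pairs: 1.

(OC, 8, Pia)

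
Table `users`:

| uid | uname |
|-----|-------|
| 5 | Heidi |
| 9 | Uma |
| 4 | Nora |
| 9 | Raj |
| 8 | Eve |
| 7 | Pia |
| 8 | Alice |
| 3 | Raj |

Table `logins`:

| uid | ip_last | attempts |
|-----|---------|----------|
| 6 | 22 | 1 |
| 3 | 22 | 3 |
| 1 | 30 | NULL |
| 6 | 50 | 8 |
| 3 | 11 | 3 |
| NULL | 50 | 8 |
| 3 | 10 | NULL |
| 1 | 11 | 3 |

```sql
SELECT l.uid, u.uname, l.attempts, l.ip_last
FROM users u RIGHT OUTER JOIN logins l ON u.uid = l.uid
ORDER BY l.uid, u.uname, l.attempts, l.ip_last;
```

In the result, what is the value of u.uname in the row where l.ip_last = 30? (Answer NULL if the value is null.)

NULL

RIGHT JOIN keeps every row from `logins`; unmatched rows get NULL for `users`'s columns.
Matching on u.uid = l.uid. A NULL in a compared column never satisfies the condition.
- u[0] uid=5 → no match.
- u[1] uid=9 → no match.
- u[2] uid=4 → no match.
- u[3] uid=9 → no match.
- u[4] uid=8 → no match.
- u[5] uid=7 → no match.
- u[6] uid=8 → no match.
- u[7] uid=3 → 3 match(es) in l → 3 row(s).
- 5 l row(s) had no u match → kept, u columns NULL.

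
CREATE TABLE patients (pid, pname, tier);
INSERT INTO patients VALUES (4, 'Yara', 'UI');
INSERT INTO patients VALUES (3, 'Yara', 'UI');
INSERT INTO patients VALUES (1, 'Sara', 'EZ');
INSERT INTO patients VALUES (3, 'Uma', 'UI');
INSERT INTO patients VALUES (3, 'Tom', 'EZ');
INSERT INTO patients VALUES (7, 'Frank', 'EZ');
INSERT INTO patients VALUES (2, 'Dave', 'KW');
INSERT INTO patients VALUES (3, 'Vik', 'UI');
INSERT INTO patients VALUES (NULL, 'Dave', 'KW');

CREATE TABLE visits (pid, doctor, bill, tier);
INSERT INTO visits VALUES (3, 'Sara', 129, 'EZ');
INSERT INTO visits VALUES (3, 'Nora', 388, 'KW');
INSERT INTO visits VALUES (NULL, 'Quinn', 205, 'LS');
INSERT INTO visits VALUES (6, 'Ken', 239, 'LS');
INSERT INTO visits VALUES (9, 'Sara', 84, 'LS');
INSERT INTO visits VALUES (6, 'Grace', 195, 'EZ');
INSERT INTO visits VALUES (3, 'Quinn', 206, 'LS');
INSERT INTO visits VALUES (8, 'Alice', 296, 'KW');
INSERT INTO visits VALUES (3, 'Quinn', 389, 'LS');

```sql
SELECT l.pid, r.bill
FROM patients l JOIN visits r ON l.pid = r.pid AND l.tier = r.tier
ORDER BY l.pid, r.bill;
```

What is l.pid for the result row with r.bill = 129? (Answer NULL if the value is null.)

3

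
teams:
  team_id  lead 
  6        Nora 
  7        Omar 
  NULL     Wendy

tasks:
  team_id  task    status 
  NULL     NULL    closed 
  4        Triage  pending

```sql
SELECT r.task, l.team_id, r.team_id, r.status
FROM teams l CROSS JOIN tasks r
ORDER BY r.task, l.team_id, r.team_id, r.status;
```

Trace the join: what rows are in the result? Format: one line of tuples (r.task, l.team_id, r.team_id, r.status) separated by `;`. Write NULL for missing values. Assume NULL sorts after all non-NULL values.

(Triage, 6, 4, pending); (Triage, 7, 4, pending); (Triage, NULL, 4, pending); (NULL, 6, NULL, closed); (NULL, 7, NULL, closed); (NULL, NULL, NULL, closed)

CROSS JOIN pairs every row of `teams` with every row of `tasks`: 3 × 2 = 6 rows.
After projecting and ordering:
r.task | l.team_id | r.team_id | r.status
Triage | 6 | 4 | pending
Triage | 7 | 4 | pending
Triage | NULL | 4 | pending
NULL | 6 | NULL | closed
NULL | 7 | NULL | closed
NULL | NULL | NULL | closed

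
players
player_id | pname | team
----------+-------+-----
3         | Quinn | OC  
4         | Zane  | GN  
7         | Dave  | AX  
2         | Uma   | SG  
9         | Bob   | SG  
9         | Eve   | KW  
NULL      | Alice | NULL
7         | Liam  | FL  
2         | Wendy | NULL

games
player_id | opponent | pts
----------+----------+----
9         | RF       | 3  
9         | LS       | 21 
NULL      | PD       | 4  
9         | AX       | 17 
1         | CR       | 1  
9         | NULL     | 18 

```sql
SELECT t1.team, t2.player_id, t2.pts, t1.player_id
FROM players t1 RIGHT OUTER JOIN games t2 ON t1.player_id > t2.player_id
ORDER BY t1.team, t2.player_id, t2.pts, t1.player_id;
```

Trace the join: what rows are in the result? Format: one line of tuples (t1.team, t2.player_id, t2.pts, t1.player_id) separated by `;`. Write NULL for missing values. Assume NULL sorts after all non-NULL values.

(AX, 1, 1, 7); (FL, 1, 1, 7); (GN, 1, 1, 4); (KW, 1, 1, 9); (OC, 1, 1, 3); (SG, 1, 1, 2); (SG, 1, 1, 9); (NULL, 1, 1, 2); (NULL, 9, 3, NULL); (NULL, 9, 17, NULL); (NULL, 9, 18, NULL); (NULL, 9, 21, NULL); (NULL, NULL, 4, NULL)

RIGHT JOIN keeps every row from `games`; unmatched rows get NULL for `players`'s columns.
Matching on t1.player_id > t2.player_id. A NULL in a compared column never satisfies the condition.
- t1[0] player_id=3 → 1 match(es) in t2 → 1 row(s).
- t1[1] player_id=4 → 1 match(es) in t2 → 1 row(s).
- t1[2] player_id=7 → 1 match(es) in t2 → 1 row(s).
- t1[3] player_id=2 → 1 match(es) in t2 → 1 row(s).
- t1[4] player_id=9 → 1 match(es) in t2 → 1 row(s).
- t1[5] player_id=9 → 1 match(es) in t2 → 1 row(s).
- t1[6] player_id=NULL → no match.
- t1[7] player_id=7 → 1 match(es) in t2 → 1 row(s).
- t1[8] player_id=2 → 1 match(es) in t2 → 1 row(s).
- 5 t2 row(s) had no t1 match → kept, t1 columns NULL.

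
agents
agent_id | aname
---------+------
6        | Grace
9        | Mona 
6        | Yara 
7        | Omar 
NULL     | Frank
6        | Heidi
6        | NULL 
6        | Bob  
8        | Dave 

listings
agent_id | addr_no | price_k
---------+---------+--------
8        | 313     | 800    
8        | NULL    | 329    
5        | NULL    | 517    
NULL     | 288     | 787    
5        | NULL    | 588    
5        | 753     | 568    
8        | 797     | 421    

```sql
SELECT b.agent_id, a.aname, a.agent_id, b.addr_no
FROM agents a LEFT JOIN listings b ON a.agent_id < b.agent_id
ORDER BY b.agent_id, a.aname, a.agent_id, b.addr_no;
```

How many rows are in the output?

21

LEFT JOIN keeps every row from `agents`; unmatched rows get NULL for `listings`'s columns.
Matching on a.agent_id < b.agent_id. A NULL in a compared column never satisfies the condition.
- agent_id=6: 3 matching b row(s), so 3 row(s) emitted.
- agent_id=9: no b row matches, row kept with b columns NULL.
- agent_id=6: 3 matching b row(s), so 3 row(s) emitted.
- agent_id=7: 3 matching b row(s), so 3 row(s) emitted.
- agent_id=NULL: no b row matches, row kept with b columns NULL.
- agent_id=6: 3 matching b row(s), so 3 row(s) emitted.
- agent_id=6: 3 matching b row(s), so 3 row(s) emitted.
- agent_id=6: 3 matching b row(s), so 3 row(s) emitted.
- agent_id=8: no b row matches, row kept with b columns NULL.
Total: 18 matched + 3 padded = 21 rows.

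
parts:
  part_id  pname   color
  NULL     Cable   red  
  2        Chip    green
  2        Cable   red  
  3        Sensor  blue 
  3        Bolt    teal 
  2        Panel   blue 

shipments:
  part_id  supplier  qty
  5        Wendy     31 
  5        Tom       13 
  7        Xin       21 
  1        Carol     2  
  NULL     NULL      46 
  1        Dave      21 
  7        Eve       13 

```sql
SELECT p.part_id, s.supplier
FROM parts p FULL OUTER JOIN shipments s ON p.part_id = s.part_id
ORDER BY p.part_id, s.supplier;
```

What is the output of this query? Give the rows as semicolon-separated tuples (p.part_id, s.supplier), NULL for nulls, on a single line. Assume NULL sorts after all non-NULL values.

(2, NULL); (2, NULL); (2, NULL); (3, NULL); (3, NULL); (NULL, Carol); (NULL, Dave); (NULL, Eve); (NULL, Tom); (NULL, Wendy); (NULL, Xin); (NULL, NULL); (NULL, NULL)

FULL OUTER JOIN keeps every row from both sides; unmatched rows get NULL for the other side's columns.
Matching on p.part_id = s.part_id. A NULL in a compared column never satisfies the condition.
Matched pairs: 0; unmatched p rows kept: 6; unmatched s rows kept: 7.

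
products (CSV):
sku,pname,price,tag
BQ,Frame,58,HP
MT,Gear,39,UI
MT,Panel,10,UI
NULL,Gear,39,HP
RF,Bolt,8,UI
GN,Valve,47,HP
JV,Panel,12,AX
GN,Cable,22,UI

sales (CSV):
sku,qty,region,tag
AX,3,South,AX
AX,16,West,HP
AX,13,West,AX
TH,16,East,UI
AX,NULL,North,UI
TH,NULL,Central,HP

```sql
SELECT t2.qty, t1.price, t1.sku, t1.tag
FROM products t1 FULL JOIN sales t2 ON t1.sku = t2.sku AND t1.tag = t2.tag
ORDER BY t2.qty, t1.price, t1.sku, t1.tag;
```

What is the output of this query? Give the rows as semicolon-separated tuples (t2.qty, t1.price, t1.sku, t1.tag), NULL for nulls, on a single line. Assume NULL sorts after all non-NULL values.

FULL OUTER JOIN keeps every row from both sides; unmatched rows get NULL for the other side's columns.
Matching on t1.sku = t2.sku AND t1.tag = t2.tag. A NULL in a compared column never satisfies the condition.
- sku=BQ, tag=HP: no t2 row matches, row kept with t2 columns NULL.
- sku=MT, tag=UI: no t2 row matches, row kept with t2 columns NULL.
- sku=MT, tag=UI: no t2 row matches, row kept with t2 columns NULL.
- sku=NULL, tag=HP: no t2 row matches, row kept with t2 columns NULL.
- sku=RF, tag=UI: no t2 row matches, row kept with t2 columns NULL.
- sku=GN, tag=HP: no t2 row matches, row kept with t2 columns NULL.
- sku=JV, tag=AX: no t2 row matches, row kept with t2 columns NULL.
- sku=GN, tag=UI: no t2 row matches, row kept with t2 columns NULL.
- 6 t2 row(s) had no t1 match → kept, t1 columns NULL.

(3, NULL, NULL, NULL); (13, NULL, NULL, NULL); (16, NULL, NULL, NULL); (16, NULL, NULL, NULL); (NULL, 8, RF, UI); (NULL, 10, MT, UI); (NULL, 12, JV, AX); (NULL, 22, GN, UI); (NULL, 39, MT, UI); (NULL, 39, NULL, HP); (NULL, 47, GN, HP); (NULL, 58, BQ, HP); (NULL, NULL, NULL, NULL); (NULL, NULL, NULL, NULL)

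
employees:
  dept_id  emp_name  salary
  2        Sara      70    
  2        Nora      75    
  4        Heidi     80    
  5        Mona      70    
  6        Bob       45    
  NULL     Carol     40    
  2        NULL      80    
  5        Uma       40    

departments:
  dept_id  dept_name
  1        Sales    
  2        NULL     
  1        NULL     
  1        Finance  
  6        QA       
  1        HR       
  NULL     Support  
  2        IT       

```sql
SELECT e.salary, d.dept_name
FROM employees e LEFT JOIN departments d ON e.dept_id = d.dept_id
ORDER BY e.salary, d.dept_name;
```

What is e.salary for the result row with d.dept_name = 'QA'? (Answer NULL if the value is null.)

45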